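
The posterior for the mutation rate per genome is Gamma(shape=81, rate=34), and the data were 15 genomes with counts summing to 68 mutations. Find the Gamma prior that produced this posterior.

Gamma(shape=13, rate=19)

Gamma–Poisson conjugacy: posterior shape = α + Σxᵢ, posterior rate = β + n.
So α = 81 − 68 = 13 and β = 34 − 15 = 19.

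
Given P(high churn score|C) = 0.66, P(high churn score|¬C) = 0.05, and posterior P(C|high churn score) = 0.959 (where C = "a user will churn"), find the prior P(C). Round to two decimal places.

P(C) = 0.64

In odds form, posterior odds = prior odds × likelihood ratio, so prior odds = posterior odds ÷ LR.
Posterior odds = 0.959/(1−0.959) = 23.3902. LR = 0.66/0.05 = 13.2000.
Prior odds = 23.3902/13.2000 = 1.7720, so P(C) = 1.7720/(1+1.7720) ≈ 0.64.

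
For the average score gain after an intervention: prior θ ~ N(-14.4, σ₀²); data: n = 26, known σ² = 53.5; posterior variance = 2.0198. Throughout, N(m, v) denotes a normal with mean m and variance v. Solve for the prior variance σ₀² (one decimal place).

σ₀² = 109.7

For the Normal–Normal model with known σ², precisions add: τ_n = τ₀ + n/σ².
So 1/σ₀² = 1/2.0198 − 26/53.5 = 0.495099 − 0.485981 = 0.009118.
Hence σ₀² = 1/0.009118 ≈ 109.7.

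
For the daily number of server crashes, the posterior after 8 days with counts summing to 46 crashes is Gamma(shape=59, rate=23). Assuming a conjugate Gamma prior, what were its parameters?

Gamma(shape=13, rate=15)

Gamma–Poisson conjugacy: posterior shape = α + Σxᵢ, posterior rate = β + n.
So α = 59 − 46 = 13 and β = 23 − 8 = 15.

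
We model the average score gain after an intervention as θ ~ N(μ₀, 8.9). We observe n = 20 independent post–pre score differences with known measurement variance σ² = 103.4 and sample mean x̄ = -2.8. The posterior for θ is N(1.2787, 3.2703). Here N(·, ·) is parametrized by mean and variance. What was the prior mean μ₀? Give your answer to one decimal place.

μ₀ = 8.3

With known observation variance, the Normal–Normal posterior has precision τ_n = τ₀ + n/σ² and mean μ_n = (τ₀μ₀ + (n/σ²)x̄)/τ_n.
Here τ₀ = 1/8.9 = 0.112360 and τ_data = 20/103.4 = 0.193424, so τ_n = 0.305784.
Rearranging for μ₀: μ₀ = (μ_n·τ_n − τ_data·x̄)/τ₀ = (1.2787·0.305784 − 0.193424·-2.8) / 0.112360 = 0.932593/0.112360 ≈ 8.3.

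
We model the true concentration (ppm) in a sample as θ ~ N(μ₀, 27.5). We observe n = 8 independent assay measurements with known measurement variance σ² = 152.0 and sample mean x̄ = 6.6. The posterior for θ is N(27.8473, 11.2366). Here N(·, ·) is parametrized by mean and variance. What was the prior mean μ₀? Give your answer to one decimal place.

μ₀ = 58.6

With known observation variance, the Normal–Normal posterior has precision τ_n = τ₀ + n/σ² and mean μ_n = (τ₀μ₀ + (n/σ²)x̄)/τ_n.
Here τ₀ = 1/27.5 = 0.036364 and τ_data = 8/152.0 = 0.052632, so τ_n = 0.088996.
Rearranging for μ₀: μ₀ = (μ_n·τ_n − τ_data·x̄)/τ₀ = (27.8473·0.088996 − 0.052632·6.6) / 0.036364 = 2.130927/0.036364 ≈ 58.6.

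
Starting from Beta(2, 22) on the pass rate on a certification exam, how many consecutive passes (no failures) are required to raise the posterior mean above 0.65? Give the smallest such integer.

After k passes and 0 failures the posterior is Beta(2+k, 22), with mean (2+k)/(2+22+k).
Set (2+k)/(24+k) > 0.65 and solve: k > (0.65·24 − 2)/(1 − 0.65) = 38.857.
The smallest integer exceeding 38.857 is 39.

k = 39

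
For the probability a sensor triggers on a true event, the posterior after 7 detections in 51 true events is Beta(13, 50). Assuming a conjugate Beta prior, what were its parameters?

Beta(6, 6)

Under Beta–binomial conjugacy the posterior parameters are (α+s, β+f).
Subtract the data counts: 13−7=6, 50−44=6.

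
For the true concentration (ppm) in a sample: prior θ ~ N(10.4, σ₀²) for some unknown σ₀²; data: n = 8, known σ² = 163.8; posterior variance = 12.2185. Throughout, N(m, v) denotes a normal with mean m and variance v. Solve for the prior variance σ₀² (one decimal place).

σ₀² = 30.3

For the Normal–Normal model with known σ², precisions add: τ_n = τ₀ + n/σ².
So 1/σ₀² = 1/12.2185 − 8/163.8 = 0.081843 − 0.048840 = 0.033003.
Hence σ₀² = 1/0.033003 ≈ 30.3.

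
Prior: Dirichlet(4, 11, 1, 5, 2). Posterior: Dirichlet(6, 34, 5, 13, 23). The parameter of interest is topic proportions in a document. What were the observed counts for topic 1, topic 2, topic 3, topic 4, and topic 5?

counts (2, 23, 4, 8, 21)

For a Dirichlet(α) prior with multinomial counts c, the posterior is Dirichlet(α + c) componentwise.
Counts are posterior − prior componentwise: 6−4=2, 34−11=23, 5−1=4, 13−5=8, 23−2=21.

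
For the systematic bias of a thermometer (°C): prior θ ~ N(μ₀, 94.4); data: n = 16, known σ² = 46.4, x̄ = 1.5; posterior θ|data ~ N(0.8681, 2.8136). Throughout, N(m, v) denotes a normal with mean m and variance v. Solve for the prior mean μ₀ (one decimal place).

The posterior mean is a precision-weighted average: μ_n = (τ₀μ₀ + τ_data·x̄)/(τ₀+τ_data), with τ₀=1/σ₀² and τ_data=n/σ².
Here τ₀ = 1/94.4 = 0.010593 and τ_data = 16/46.4 = 0.344828, so τ_n = 0.355421.
Rearranging for μ₀: μ₀ = (μ_n·τ_n − τ_data·x̄)/τ₀ = (0.8681·0.355421 − 0.344828·1.5) / 0.010593 = -0.208701/0.010593 ≈ -19.7.

μ₀ = -19.7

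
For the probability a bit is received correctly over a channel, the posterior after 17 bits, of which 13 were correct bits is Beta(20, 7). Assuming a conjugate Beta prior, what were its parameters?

Beta(7, 3)

Beta is conjugate to the binomial likelihood: posterior = Beta(α+s, β+f).
So α = 20 − 13 = 7 and β = 7 − 4 = 3.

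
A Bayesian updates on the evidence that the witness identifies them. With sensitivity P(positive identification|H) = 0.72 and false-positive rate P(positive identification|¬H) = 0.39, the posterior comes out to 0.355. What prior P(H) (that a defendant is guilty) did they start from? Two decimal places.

Bayes' rule in odds form gives O(H|E) = O(H)·[P(E|H)/P(E|¬H)], hence O(H) = O(H|E)/LR.
Posterior odds = 0.355/(1−0.355) = 0.5504. LR = 0.72/0.39 = 1.8462.
Prior odds = 0.5504/1.8462 = 0.2981, so P(H) = 0.2981/(1+0.2981) ≈ 0.23.

P(H) = 0.23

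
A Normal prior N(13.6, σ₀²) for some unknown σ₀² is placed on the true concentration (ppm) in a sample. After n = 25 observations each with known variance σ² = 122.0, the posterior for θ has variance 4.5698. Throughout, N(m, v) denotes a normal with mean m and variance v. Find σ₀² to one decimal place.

For the Normal–Normal model with known σ², precisions add: τ_n = τ₀ + n/σ².
So 1/σ₀² = 1/4.5698 − 25/122.0 = 0.218828 − 0.204918 = 0.013910.
Hence σ₀² = 1/0.013910 ≈ 71.9.

σ₀² = 71.9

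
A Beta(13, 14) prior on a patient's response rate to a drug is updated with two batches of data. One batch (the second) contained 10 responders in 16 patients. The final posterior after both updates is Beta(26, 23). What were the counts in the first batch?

3 responders and 3 non-responders

Sequential conjugate updates are equivalent to a single update on the pooled data, so total successes = posterior α − prior α and total failures = posterior β − prior β.
Total across both batches: 26−13=13 responders, 23−14=9 non-responders.
Subtract the second batch: 13−10=3 responders and 9−6=3 non-responders.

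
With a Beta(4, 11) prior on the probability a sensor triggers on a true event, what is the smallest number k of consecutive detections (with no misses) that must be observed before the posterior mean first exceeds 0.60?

After k detections and 0 misses the posterior is Beta(4+k, 11), with mean (4+k)/(4+11+k).
Set (4+k)/(15+k) > 0.60 and solve: k > (0.60·15 − 4)/(1 − 0.60) = 12.500.
The smallest integer exceeding 12.500 is 13, and checking k=13: (17)/(28) = 0.6071 > 0.60.

k = 13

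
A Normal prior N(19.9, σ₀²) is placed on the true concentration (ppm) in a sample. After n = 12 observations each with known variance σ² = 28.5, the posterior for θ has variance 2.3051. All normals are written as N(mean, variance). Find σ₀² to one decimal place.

σ₀² = 78.3

Posterior precision equals prior precision plus data precision: 1/σ_n² = 1/σ₀² + n/σ².
So 1/σ₀² = 1/2.3051 − 12/28.5 = 0.433821 − 0.421053 = 0.012768.
Hence σ₀² = 1/0.012768 ≈ 78.3.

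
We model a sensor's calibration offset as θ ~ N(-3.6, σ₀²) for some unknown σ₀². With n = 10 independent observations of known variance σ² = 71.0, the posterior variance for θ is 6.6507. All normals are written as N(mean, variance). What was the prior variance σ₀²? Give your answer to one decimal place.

For the Normal–Normal model with known σ², precisions add: τ_n = τ₀ + n/σ².
So 1/σ₀² = 1/6.6507 − 10/71.0 = 0.150360 − 0.140845 = 0.009515.
Hence σ₀² = 1/0.009515 ≈ 105.1.

σ₀² = 105.1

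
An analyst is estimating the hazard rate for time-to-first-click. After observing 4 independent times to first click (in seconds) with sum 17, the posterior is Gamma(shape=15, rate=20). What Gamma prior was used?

Gamma(shape=11, rate=3)

For an exponential likelihood with a Gamma(α, β) prior on the rate, n observations with total T give posterior Gamma(α+n, β+T).
So α = 15 − 4 = 11 and β = 20 − 17 = 3.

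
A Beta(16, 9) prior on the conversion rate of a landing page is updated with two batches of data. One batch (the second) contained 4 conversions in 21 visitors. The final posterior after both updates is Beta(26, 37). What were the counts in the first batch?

Sequential conjugate updates are equivalent to a single update on the pooled data, so total successes = posterior α − prior α and total failures = posterior β − prior β.
Total across both batches: 26−16=10 conversions, 37−9=28 bounces.
Subtract the second batch: 10−4=6 conversions and 28−17=11 bounces.

6 conversions and 11 bounces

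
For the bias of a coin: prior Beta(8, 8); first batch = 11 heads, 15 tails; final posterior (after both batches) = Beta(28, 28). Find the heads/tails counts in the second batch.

Because Beta–binomial updating is additive in the counts, the combined data contributed (α_post−α_prior, β_post−β_prior) successes and failures.
Total across both batches: 28−8=20 heads, 28−8=20 tails.
Subtract the first batch: 20−11=9 heads and 20−15=5 tails.

9 heads and 5 tails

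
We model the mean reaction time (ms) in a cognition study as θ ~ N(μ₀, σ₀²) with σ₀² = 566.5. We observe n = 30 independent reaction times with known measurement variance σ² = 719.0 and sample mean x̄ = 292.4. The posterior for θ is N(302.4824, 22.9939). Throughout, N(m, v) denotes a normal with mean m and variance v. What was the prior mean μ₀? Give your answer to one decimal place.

The posterior mean is a precision-weighted average: μ_n = (τ₀μ₀ + τ_data·x̄)/(τ₀+τ_data), with τ₀=1/σ₀² and τ_data=n/σ².
Here τ₀ = 1/566.5 = 0.001765 and τ_data = 30/719.0 = 0.041725, so τ_n = 0.043490.
Rearranging for μ₀: μ₀ = (μ_n·τ_n − τ_data·x̄)/τ₀ = (302.4824·0.043490 − 0.041725·292.4) / 0.001765 = 0.954570/0.001765 ≈ 540.8.

μ₀ = 540.8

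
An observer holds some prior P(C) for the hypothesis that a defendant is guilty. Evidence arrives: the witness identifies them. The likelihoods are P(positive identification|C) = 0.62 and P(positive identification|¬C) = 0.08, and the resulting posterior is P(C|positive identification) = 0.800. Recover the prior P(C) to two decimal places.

P(C) = 0.34

Bayes' rule in odds form gives O(C|E) = O(C)·[P(E|C)/P(E|¬C)], hence O(C) = O(C|E)/LR.
Posterior odds = 0.800/(1−0.800) = 4.0000. LR = 0.62/0.08 = 7.7500.
Prior odds = 4.0000/7.7500 = 0.5161, so P(C) = 0.5161/(1+0.5161) ≈ 0.34.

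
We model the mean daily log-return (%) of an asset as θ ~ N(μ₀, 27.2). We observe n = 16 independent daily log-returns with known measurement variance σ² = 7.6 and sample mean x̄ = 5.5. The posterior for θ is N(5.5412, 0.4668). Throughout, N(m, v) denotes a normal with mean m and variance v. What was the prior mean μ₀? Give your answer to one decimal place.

The posterior mean is a precision-weighted average: μ_n = (τ₀μ₀ + τ_data·x̄)/(τ₀+τ_data), with τ₀=1/σ₀² and τ_data=n/σ².
Here τ₀ = 1/27.2 = 0.036765 and τ_data = 16/7.6 = 2.105263, so τ_n = 2.142028.
Rearranging for μ₀: μ₀ = (μ_n·τ_n − τ_data·x̄)/τ₀ = (5.5412·2.142028 − 2.105263·5.5) / 0.036765 = 0.290459/0.036765 ≈ 7.9.

μ₀ = 7.9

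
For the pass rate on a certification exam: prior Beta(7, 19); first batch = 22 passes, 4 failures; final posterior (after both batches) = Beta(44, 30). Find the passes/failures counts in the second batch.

15 passes and 7 failures

Because Beta–binomial updating is additive in the counts, the combined data contributed (α_post−α_prior, β_post−β_prior) successes and failures.
Total across both batches: 44−7=37 passes, 30−19=11 failures.
Subtract the first batch: 37−22=15 passes and 11−4=7 failures.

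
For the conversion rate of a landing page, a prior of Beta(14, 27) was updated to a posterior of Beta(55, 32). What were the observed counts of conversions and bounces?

41 conversions and 5 bounces

Beta is conjugate to the binomial likelihood: posterior = Beta(a+s, b+f).
So s = 55 − 14 = 41 and f = 32 − 27 = 5.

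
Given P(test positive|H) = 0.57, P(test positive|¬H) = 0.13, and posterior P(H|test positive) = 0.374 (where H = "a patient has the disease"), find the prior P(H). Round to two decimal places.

P(H) = 0.12

Bayes' rule in odds form gives O(H|E) = O(H)·[P(E|H)/P(E|¬H)], hence O(H) = O(H|E)/LR.
Posterior odds = 0.374/(1−0.374) = 0.5974. LR = 0.57/0.13 = 4.3846.
Prior odds = 0.5974/4.3846 = 0.1362, so P(H) = 0.1362/(1+0.1362) ≈ 0.12.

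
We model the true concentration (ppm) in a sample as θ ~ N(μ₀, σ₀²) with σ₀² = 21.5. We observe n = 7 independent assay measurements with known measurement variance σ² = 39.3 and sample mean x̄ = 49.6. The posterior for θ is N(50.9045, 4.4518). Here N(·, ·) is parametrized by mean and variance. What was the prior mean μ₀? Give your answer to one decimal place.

μ₀ = 55.9

The posterior mean is a precision-weighted average: μ_n = (τ₀μ₀ + τ_data·x̄)/(τ₀+τ_data), with τ₀=1/σ₀² and τ_data=n/σ².
Here τ₀ = 1/21.5 = 0.046512 and τ_data = 7/39.3 = 0.178117, so τ_n = 0.224629.
Rearranging for μ₀: μ₀ = (μ_n·τ_n − τ_data·x̄)/τ₀ = (50.9045·0.224629 − 0.178117·49.6) / 0.046512 = 2.600024/0.046512 ≈ 55.9.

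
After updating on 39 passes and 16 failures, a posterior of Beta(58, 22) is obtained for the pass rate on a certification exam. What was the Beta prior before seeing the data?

A Beta(α, β) prior with s successes and f failures in binomial data gives a Beta(α+s, β+f) posterior.
Subtract the data counts: 58−39=19, 22−16=6.

Beta(19, 6)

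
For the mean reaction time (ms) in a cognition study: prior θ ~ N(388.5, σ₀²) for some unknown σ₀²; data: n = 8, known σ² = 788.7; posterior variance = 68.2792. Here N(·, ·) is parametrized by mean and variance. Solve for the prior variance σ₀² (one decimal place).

Posterior precision equals prior precision plus data precision: 1/σ_n² = 1/σ₀² + n/σ².
So 1/σ₀² = 1/68.2792 − 8/788.7 = 0.014646 − 0.010143 = 0.004503.
Hence σ₀² = 1/0.004503 ≈ 222.1.

σ₀² = 222.1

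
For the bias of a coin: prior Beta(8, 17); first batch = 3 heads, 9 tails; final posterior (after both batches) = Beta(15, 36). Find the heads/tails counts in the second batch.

Sequential conjugate updates are equivalent to a single update on the pooled data, so total successes = posterior α − prior α and total failures = posterior β − prior β.
Total across both batches: 15−8=7 heads, 36−17=19 tails.
Subtract the first batch: 7−3=4 heads and 19−9=10 tails.

4 heads and 10 tails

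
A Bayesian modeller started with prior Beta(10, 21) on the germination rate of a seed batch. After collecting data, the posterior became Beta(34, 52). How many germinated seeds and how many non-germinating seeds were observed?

Under Beta–binomial conjugacy the posterior parameters are (a+s, b+f).
So s = 34 − 10 = 24 and f = 52 − 21 = 31.

24 germinated seeds and 31 non-germinating seeds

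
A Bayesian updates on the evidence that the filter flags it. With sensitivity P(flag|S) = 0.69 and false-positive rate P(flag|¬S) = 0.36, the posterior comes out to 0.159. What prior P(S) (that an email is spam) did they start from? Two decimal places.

Bayes' rule in odds form gives O(S|E) = O(S)·[P(E|S)/P(E|¬S)], hence O(S) = O(S|E)/LR.
Posterior odds = 0.159/(1−0.159) = 0.1891. LR = 0.69/0.36 = 1.9167.
Prior odds = 0.1891/1.9167 = 0.0987, so P(S) = 0.0987/(1+0.0987) ≈ 0.09.

P(S) = 0.09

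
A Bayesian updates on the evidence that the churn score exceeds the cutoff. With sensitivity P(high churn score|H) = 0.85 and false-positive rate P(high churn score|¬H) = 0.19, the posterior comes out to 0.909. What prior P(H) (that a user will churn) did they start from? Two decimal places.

P(H) = 0.69

Bayes' rule in odds form gives O(H|E) = O(H)·[P(E|H)/P(E|¬H)], hence O(H) = O(H|E)/LR.
Posterior odds = 0.909/(1−0.909) = 9.9890. LR = 0.85/0.19 = 4.4737.
Prior odds = 9.9890/4.4737 = 2.2328, so P(H) = 2.2328/(1+2.2328) ≈ 0.69.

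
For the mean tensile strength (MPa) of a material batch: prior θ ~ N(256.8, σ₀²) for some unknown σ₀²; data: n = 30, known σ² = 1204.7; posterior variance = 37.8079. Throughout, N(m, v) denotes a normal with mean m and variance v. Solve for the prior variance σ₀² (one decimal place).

For the Normal–Normal model with known σ², precisions add: τ_n = τ₀ + n/σ².
So 1/σ₀² = 1/37.8079 − 30/1204.7 = 0.026449 − 0.024902 = 0.001547.
Hence σ₀² = 1/0.001547 ≈ 646.4.

σ₀² = 646.4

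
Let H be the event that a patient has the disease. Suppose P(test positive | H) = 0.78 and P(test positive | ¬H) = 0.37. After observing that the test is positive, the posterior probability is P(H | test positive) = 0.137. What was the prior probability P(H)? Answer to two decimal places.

Bayes' rule in odds form gives O(H|E) = O(H)·[P(E|H)/P(E|¬H)], hence O(H) = O(H|E)/LR.
Posterior odds = 0.137/(1−0.137) = 0.1587. LR = 0.78/0.37 = 2.1081.
Prior odds = 0.1587/2.1081 = 0.0753, so P(H) = 0.0753/(1+0.0753) ≈ 0.07.

P(H) = 0.07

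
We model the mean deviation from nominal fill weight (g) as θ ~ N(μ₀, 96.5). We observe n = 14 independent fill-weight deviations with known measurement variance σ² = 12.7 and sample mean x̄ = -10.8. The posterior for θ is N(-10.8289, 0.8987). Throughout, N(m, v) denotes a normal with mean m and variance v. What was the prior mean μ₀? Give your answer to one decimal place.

With known observation variance, the Normal–Normal posterior has precision τ_n = τ₀ + n/σ² and mean μ_n = (τ₀μ₀ + (n/σ²)x̄)/τ_n.
Here τ₀ = 1/96.5 = 0.010363 and τ_data = 14/12.7 = 1.102362, so τ_n = 1.112725.
Rearranging for μ₀: μ₀ = (μ_n·τ_n − τ_data·x̄)/τ₀ = (-10.8289·1.112725 − 1.102362·-10.8) / 0.010363 = -0.144078/0.010363 ≈ -13.9.

μ₀ = -13.9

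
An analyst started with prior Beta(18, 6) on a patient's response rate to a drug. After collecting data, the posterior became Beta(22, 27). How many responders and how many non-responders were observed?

4 responders and 21 non-responders

A Beta(a, b) prior with s successes and f failures in binomial data gives a Beta(a+s, b+f) posterior.
Match parameters: s=22−18=4, f=27−6=21.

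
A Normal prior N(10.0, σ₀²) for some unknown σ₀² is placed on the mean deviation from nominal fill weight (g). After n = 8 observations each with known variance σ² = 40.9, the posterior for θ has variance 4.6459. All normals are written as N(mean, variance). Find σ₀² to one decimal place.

Posterior precision equals prior precision plus data precision: 1/σ_n² = 1/σ₀² + n/σ².
So 1/σ₀² = 1/4.6459 − 8/40.9 = 0.215244 − 0.195599 = 0.019645.
Hence σ₀² = 1/0.019645 ≈ 50.9.

σ₀² = 50.9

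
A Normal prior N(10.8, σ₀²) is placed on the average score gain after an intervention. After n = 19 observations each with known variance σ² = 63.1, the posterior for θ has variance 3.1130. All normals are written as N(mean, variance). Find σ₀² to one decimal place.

σ₀² = 49.7

Posterior precision equals prior precision plus data precision: 1/σ_n² = 1/σ₀² + n/σ².
So 1/σ₀² = 1/3.1130 − 19/63.1 = 0.321234 − 0.301109 = 0.020125.
Hence σ₀² = 1/0.020125 ≈ 49.7.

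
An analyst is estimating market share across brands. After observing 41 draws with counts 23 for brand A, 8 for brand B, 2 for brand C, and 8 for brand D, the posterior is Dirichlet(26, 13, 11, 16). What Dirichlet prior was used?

Dirichlet(3, 5, 9, 8)

For a Dirichlet(α) prior with multinomial counts c, the posterior is Dirichlet(α + c) componentwise.
Subtract each count from the matching posterior parameter: 26−23=3, 13−8=5, 11−2=9, 16−8=8.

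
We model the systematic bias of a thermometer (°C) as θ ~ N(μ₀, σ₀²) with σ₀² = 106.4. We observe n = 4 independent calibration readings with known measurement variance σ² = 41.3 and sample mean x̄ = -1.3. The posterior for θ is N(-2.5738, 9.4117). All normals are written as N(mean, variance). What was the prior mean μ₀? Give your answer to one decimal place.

μ₀ = -15.7

The posterior mean is a precision-weighted average: μ_n = (τ₀μ₀ + τ_data·x̄)/(τ₀+τ_data), with τ₀=1/σ₀² and τ_data=n/σ².
Here τ₀ = 1/106.4 = 0.009398 and τ_data = 4/41.3 = 0.096852, so τ_n = 0.106250.
Rearranging for μ₀: μ₀ = (μ_n·τ_n − τ_data·x̄)/τ₀ = (-2.5738·0.106250 − 0.096852·-1.3) / 0.009398 = -0.147559/0.009398 ≈ -15.7.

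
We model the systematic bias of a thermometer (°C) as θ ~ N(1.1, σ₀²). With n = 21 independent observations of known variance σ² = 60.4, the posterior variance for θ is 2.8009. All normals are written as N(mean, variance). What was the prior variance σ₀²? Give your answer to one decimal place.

Posterior precision equals prior precision plus data precision: 1/σ_n² = 1/σ₀² + n/σ².
So 1/σ₀² = 1/2.8009 − 21/60.4 = 0.357028 − 0.347682 = 0.009346.
Hence σ₀² = 1/0.009346 ≈ 107.0.

σ₀² = 107.0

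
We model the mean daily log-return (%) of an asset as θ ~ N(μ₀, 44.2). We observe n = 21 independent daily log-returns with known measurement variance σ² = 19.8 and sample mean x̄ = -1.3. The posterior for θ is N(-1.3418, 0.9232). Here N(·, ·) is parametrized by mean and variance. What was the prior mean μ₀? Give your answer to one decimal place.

With known observation variance, the Normal–Normal posterior has precision τ_n = τ₀ + n/σ² and mean μ_n = (τ₀μ₀ + (n/σ²)x̄)/τ_n.
Here τ₀ = 1/44.2 = 0.022624 and τ_data = 21/19.8 = 1.060606, so τ_n = 1.083230.
Rearranging for μ₀: μ₀ = (μ_n·τ_n − τ_data·x̄)/τ₀ = (-1.3418·1.083230 − 1.060606·-1.3) / 0.022624 = -0.074690/0.022624 ≈ -3.3.

μ₀ = -3.3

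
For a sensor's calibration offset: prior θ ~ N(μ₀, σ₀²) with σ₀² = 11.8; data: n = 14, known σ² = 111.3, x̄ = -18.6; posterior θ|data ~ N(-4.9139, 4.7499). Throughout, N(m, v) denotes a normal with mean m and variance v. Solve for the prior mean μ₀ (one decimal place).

With known observation variance, the Normal–Normal posterior has precision τ_n = τ₀ + n/σ² and mean μ_n = (τ₀μ₀ + (n/σ²)x̄)/τ_n.
Here τ₀ = 1/11.8 = 0.084746 and τ_data = 14/111.3 = 0.125786, so τ_n = 0.210532.
Rearranging for μ₀: μ₀ = (μ_n·τ_n − τ_data·x̄)/τ₀ = (-4.9139·0.210532 − 0.125786·-18.6) / 0.084746 = 1.305086/0.084746 ≈ 15.4.

μ₀ = 15.4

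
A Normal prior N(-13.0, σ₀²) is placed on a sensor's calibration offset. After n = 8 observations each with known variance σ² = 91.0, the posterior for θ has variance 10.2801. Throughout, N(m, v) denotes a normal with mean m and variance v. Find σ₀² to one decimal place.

Posterior precision equals prior precision plus data precision: 1/σ_n² = 1/σ₀² + n/σ².
So 1/σ₀² = 1/10.2801 − 8/91.0 = 0.097275 − 0.087912 = 0.009363.
Hence σ₀² = 1/0.009363 ≈ 106.8.

σ₀² = 106.8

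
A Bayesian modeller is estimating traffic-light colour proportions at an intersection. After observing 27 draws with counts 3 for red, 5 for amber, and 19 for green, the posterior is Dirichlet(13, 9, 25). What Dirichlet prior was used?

For a Dirichlet(α) prior with multinomial counts c, the posterior is Dirichlet(α + c) componentwise.
Subtract each count from the matching posterior parameter: 13−3=10, 9−5=4, 25−19=6.

Dirichlet(10, 4, 6)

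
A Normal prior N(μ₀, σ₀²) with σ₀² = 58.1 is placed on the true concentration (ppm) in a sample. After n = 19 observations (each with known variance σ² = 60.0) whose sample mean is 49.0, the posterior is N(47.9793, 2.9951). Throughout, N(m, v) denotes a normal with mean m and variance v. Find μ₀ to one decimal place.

μ₀ = 29.2

The posterior mean is a precision-weighted average: μ_n = (τ₀μ₀ + τ_data·x̄)/(τ₀+τ_data), with τ₀=1/σ₀² and τ_data=n/σ².
Here τ₀ = 1/58.1 = 0.017212 and τ_data = 19/60.0 = 0.316667, so τ_n = 0.333879.
Rearranging for μ₀: μ₀ = (μ_n·τ_n − τ_data·x̄)/τ₀ = (47.9793·0.333879 − 0.316667·49.0) / 0.017212 = 0.502598/0.017212 ≈ 29.2.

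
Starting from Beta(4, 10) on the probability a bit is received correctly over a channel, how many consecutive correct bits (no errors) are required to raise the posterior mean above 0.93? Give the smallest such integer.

After k correct bits and 0 errors the posterior is Beta(4+k, 10), with mean (4+k)/(4+10+k).
Set (4+k)/(14+k) > 0.93 and solve: k > (0.93·14 − 4)/(1 − 0.93) = 128.857.
The smallest integer exceeding 128.857 is 129.

k = 129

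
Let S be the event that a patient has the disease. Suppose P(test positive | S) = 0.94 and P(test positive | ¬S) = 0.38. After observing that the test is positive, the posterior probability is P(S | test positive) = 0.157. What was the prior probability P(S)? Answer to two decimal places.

In odds form, posterior odds = prior odds × likelihood ratio, so prior odds = posterior odds ÷ LR.
Posterior odds = 0.157/(1−0.157) = 0.1862. LR = 0.94/0.38 = 2.4737.
Prior odds = 0.1862/2.4737 = 0.0753, so P(S) = 0.0753/(1+0.0753) ≈ 0.07.

P(S) = 0.07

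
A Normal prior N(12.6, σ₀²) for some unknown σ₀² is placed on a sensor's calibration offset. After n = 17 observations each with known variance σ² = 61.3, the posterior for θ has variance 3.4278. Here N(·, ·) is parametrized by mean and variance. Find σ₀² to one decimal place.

σ₀² = 69.4

For the Normal–Normal model with known σ², precisions add: τ_n = τ₀ + n/σ².
So 1/σ₀² = 1/3.4278 − 17/61.3 = 0.291732 − 0.277325 = 0.014407.
Hence σ₀² = 1/0.014407 ≈ 69.4.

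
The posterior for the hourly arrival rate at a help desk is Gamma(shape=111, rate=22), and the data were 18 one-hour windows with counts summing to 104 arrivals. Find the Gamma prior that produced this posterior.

Gamma–Poisson conjugacy: posterior shape = α + Σxᵢ, posterior rate = β + n.
So α = 111 − 104 = 7 and β = 22 − 18 = 4.

Gamma(shape=7, rate=4)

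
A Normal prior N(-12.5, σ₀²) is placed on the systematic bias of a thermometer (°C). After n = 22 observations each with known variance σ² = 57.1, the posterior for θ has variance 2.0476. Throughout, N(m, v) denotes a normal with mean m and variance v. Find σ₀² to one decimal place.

For the Normal–Normal model with known σ², precisions add: τ_n = τ₀ + n/σ².
So 1/σ₀² = 1/2.0476 − 22/57.1 = 0.488377 − 0.385289 = 0.103088.
Hence σ₀² = 1/0.103088 ≈ 9.7.

σ₀² = 9.7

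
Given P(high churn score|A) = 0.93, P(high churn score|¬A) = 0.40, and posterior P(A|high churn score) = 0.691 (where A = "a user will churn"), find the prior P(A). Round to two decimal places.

P(A) = 0.49

In odds form, posterior odds = prior odds × likelihood ratio, so prior odds = posterior odds ÷ LR.
Posterior odds = 0.691/(1−0.691) = 2.2362. LR = 0.93/0.40 = 2.3250.
Prior odds = 2.2362/2.3250 = 0.9618, so P(A) = 0.9618/(1+0.9618) ≈ 0.49.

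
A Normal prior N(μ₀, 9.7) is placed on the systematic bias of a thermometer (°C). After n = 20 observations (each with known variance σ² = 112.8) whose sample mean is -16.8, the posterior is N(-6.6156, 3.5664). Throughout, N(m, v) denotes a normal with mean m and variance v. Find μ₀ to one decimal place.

μ₀ = 10.9

The posterior mean is a precision-weighted average: μ_n = (τ₀μ₀ + τ_data·x̄)/(τ₀+τ_data), with τ₀=1/σ₀² and τ_data=n/σ².
Here τ₀ = 1/9.7 = 0.103093 and τ_data = 20/112.8 = 0.177305, so τ_n = 0.280398.
Rearranging for μ₀: μ₀ = (μ_n·τ_n − τ_data·x̄)/τ₀ = (-6.6156·0.280398 − 0.177305·-16.8) / 0.103093 = 1.123723/0.103093 ≈ 10.9.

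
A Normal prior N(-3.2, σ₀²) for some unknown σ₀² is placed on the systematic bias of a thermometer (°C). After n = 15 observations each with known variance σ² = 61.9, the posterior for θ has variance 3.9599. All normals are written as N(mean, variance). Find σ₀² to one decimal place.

Posterior precision equals prior precision plus data precision: 1/σ_n² = 1/σ₀² + n/σ².
So 1/σ₀² = 1/3.9599 − 15/61.9 = 0.252532 − 0.242326 = 0.010206.
Hence σ₀² = 1/0.010206 ≈ 98.0.

σ₀² = 98.0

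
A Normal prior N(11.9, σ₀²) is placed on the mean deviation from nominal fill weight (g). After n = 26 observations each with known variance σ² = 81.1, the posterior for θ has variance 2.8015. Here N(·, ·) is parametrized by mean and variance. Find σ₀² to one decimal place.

Posterior precision equals prior precision plus data precision: 1/σ_n² = 1/σ₀² + n/σ².
So 1/σ₀² = 1/2.8015 − 26/81.1 = 0.356952 − 0.320592 = 0.036360.
Hence σ₀² = 1/0.036360 ≈ 27.5.

σ₀² = 27.5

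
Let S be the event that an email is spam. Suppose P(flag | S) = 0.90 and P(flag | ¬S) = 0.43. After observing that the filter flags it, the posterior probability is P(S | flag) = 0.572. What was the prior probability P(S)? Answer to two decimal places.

In odds form, posterior odds = prior odds × likelihood ratio, so prior odds = posterior odds ÷ LR.
Posterior odds = 0.572/(1−0.572) = 1.3364. LR = 0.90/0.43 = 2.0930.
Prior odds = 1.3364/2.0930 = 0.6385, so P(S) = 0.6385/(1+0.6385) ≈ 0.39.

P(S) = 0.39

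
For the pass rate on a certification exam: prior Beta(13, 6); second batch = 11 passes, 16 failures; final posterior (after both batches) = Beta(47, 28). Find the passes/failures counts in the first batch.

23 passes and 6 failures

Because Beta–binomial updating is additive in the counts, the combined data contributed (α_post−α_prior, β_post−β_prior) successes and failures.
Total across both batches: 47−13=34 passes, 28−6=22 failures.
Subtract the second batch: 34−11=23 passes and 22−16=6 failures.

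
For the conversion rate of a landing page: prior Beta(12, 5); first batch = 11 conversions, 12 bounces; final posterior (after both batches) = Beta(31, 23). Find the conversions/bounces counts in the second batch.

8 conversions and 6 bounces

Because Beta–binomial updating is additive in the counts, the combined data contributed (α_post−α_prior, β_post−β_prior) successes and failures.
Total across both batches: 31−12=19 conversions, 23−5=18 bounces.
Subtract the first batch: 19−11=8 conversions and 18−12=6 bounces.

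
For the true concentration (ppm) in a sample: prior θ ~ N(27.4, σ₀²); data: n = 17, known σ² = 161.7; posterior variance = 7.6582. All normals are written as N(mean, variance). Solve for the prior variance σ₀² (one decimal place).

For the Normal–Normal model with known σ², precisions add: τ_n = τ₀ + n/σ².
So 1/σ₀² = 1/7.6582 − 17/161.7 = 0.130579 − 0.105133 = 0.025446.
Hence σ₀² = 1/0.025446 ≈ 39.3.

σ₀² = 39.3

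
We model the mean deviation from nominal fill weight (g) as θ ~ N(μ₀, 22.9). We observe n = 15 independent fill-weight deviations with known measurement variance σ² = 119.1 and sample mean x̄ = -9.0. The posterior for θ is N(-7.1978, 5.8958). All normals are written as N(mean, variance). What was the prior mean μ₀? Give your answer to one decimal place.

μ₀ = -2.0

The posterior mean is a precision-weighted average: μ_n = (τ₀μ₀ + τ_data·x̄)/(τ₀+τ_data), with τ₀=1/σ₀² and τ_data=n/σ².
Here τ₀ = 1/22.9 = 0.043668 and τ_data = 15/119.1 = 0.125945, so τ_n = 0.169613.
Rearranging for μ₀: μ₀ = (μ_n·τ_n − τ_data·x̄)/τ₀ = (-7.1978·0.169613 − 0.125945·-9.0) / 0.043668 = -0.087335/0.043668 ≈ -2.0.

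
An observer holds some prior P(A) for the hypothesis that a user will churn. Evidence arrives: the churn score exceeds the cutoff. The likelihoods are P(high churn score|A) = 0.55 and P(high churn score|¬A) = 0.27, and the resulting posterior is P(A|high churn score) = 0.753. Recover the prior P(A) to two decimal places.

Bayes' rule in odds form gives O(A|E) = O(A)·[P(E|A)/P(E|¬A)], hence O(A) = O(A|E)/LR.
Posterior odds = 0.753/(1−0.753) = 3.0486. LR = 0.55/0.27 = 2.0370.
Prior odds = 3.0486/2.0370 = 1.4966, so P(A) = 1.4966/(1+1.4966) ≈ 0.60.

P(A) = 0.60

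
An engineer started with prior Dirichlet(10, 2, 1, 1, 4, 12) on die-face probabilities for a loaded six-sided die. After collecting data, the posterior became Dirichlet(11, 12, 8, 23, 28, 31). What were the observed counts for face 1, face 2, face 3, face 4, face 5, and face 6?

counts (1, 10, 7, 22, 24, 19)

For a Dirichlet(α) prior with multinomial counts c, the posterior is Dirichlet(α + c) componentwise.
Counts are posterior − prior componentwise: 11−10=1, 12−2=10, 8−1=7, 23−1=22, 28−4=24, 31−12=19.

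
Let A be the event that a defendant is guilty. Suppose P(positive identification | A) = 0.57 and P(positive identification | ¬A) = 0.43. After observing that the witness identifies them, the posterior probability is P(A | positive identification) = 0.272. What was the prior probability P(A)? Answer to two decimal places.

P(A) = 0.22

In odds form, posterior odds = prior odds × likelihood ratio, so prior odds = posterior odds ÷ LR.
Posterior odds = 0.272/(1−0.272) = 0.3736. LR = 0.57/0.43 = 1.3256.
Prior odds = 0.3736/1.3256 = 0.2818, so P(A) = 0.2818/(1+0.2818) ≈ 0.22.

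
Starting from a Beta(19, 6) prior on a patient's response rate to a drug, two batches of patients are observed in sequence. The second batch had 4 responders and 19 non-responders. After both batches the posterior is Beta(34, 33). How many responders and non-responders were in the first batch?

11 responders and 8 non-responders

Because Beta–binomial updating is additive in the counts, the combined data contributed (α_post−α_prior, β_post−β_prior) successes and failures.
Total across both batches: 34−19=15 responders, 33−6=27 non-responders.
Subtract the second batch: 15−4=11 responders and 27−19=8 non-responders.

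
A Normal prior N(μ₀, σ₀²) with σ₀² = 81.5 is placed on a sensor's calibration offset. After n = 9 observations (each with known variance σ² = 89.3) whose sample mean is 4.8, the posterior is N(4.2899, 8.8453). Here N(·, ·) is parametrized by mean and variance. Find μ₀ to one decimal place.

μ₀ = 0.1

With known observation variance, the Normal–Normal posterior has precision τ_n = τ₀ + n/σ² and mean μ_n = (τ₀μ₀ + (n/σ²)x̄)/τ_n.
Here τ₀ = 1/81.5 = 0.012270 and τ_data = 9/89.3 = 0.100784, so τ_n = 0.113054.
Rearranging for μ₀: μ₀ = (μ_n·τ_n − τ_data·x̄)/τ₀ = (4.2899·0.113054 − 0.100784·4.8) / 0.012270 = 0.001227/0.012270 ≈ 0.1.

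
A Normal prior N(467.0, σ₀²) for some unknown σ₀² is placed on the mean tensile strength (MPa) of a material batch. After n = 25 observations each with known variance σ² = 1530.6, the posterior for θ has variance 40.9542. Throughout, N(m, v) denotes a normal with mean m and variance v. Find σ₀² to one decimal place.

σ₀² = 123.7

Posterior precision equals prior precision plus data precision: 1/σ_n² = 1/σ₀² + n/σ².
So 1/σ₀² = 1/40.9542 − 25/1530.6 = 0.024418 − 0.016333 = 0.008085.
Hence σ₀² = 1/0.008085 ≈ 123.7.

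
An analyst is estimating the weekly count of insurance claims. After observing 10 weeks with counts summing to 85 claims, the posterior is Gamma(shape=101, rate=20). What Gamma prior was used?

Gamma(shape=16, rate=10)

A Gamma(α, β) prior (rate parametrization) on a Poisson rate with n observations summing to S gives posterior Gamma(α+S, β+n).
So α = 101 − 85 = 16 and β = 20 − 10 = 10.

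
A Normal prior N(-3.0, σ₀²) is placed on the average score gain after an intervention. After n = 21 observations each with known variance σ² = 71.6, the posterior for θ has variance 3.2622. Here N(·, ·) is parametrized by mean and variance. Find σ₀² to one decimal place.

σ₀² = 75.5

For the Normal–Normal model with known σ², precisions add: τ_n = τ₀ + n/σ².
So 1/σ₀² = 1/3.2622 − 21/71.6 = 0.306542 − 0.293296 = 0.013246.
Hence σ₀² = 1/0.013246 ≈ 75.5.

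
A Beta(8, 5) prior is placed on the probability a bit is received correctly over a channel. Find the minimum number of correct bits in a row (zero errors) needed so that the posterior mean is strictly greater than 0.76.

After k correct bits and 0 errors the posterior is Beta(8+k, 5), with mean (8+k)/(8+5+k).
Set (8+k)/(13+k) > 0.76 and solve: k > (0.76·13 − 8)/(1 − 0.76) = 7.833.
The smallest integer exceeding 7.833 is 8.

k = 8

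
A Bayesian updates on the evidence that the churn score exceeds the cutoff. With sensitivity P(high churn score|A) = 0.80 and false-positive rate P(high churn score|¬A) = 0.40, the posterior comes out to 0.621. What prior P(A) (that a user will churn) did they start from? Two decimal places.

In odds form, posterior odds = prior odds × likelihood ratio, so prior odds = posterior odds ÷ LR.
Posterior odds = 0.621/(1−0.621) = 1.6385. LR = 0.80/0.40 = 2.0000.
Prior odds = 1.6385/2.0000 = 0.8193, so P(A) = 0.8193/(1+0.8193) ≈ 0.45.

P(A) = 0.45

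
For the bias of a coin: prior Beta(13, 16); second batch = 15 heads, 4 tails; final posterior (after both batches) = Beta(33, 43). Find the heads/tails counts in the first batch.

Because Beta–binomial updating is additive in the counts, the combined data contributed (α_post−α_prior, β_post−β_prior) successes and failures.
Total across both batches: 33−13=20 heads, 43−16=27 tails.
Subtract the second batch: 20−15=5 heads and 27−4=23 tails.

5 heads and 23 tails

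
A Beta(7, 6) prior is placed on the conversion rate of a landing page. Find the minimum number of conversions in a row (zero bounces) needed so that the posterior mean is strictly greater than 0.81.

After k conversions and 0 bounces the posterior is Beta(7+k, 6), with mean (7+k)/(7+6+k).
Set (7+k)/(13+k) > 0.81 and solve: k > (0.81·13 − 7)/(1 − 0.81) = 18.579.
The smallest integer exceeding 18.579 is 19, and checking k=19: (26)/(32) = 0.8125 > 0.81.

k = 19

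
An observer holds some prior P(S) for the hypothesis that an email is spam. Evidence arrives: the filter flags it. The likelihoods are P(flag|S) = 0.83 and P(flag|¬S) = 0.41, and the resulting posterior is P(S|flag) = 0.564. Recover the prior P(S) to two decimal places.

In odds form, posterior odds = prior odds × likelihood ratio, so prior odds = posterior odds ÷ LR.
Posterior odds = 0.564/(1−0.564) = 1.2936. LR = 0.83/0.41 = 2.0244.
Prior odds = 1.2936/2.0244 = 0.6390, so P(S) = 0.6390/(1+0.6390) ≈ 0.39.

P(S) = 0.39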